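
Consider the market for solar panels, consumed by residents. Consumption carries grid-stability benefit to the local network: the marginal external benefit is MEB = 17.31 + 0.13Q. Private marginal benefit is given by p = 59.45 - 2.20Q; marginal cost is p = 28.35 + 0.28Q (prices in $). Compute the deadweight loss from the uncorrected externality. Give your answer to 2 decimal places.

Market equilibrium (private): 28.35 + 0.28Q = 59.45 - 2.20Q → Q_m = 12.5403.
Social marginal benefit = demand + MEB = 76.76 - 2.07Q.
Set SMB = MC: 76.76 - 2.07Q = 28.35 + 0.28Q → Q* = 20.6000.
The loss is the area between SMB and MC from Q* to Q_m; with linear curves that's a triangle of height MEB(Q_m).
DWL = ½ × 8.0597 × 18.9402 = 76.3262.

DWL = $76.33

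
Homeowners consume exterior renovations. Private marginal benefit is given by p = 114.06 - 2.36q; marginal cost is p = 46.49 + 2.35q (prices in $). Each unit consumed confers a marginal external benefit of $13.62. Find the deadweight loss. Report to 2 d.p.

DWL = $19.69

Market equilibrium (private): 46.49 + 2.35q = 114.06 - 2.36q → q_m = 14.3461.
Social marginal benefit = demand + MEB = 127.68 - 2.36q.
Set SMB = MC: 127.68 - 2.36q = 46.49 + 2.35q → q* = 17.2378.
Height of the DWL triangle at q_m is SMB(q_m) − MC(q_m) = MEB(q_m) = 13.6200.
DWL = ½ × 2.8917 × 13.6200 = 19.6925.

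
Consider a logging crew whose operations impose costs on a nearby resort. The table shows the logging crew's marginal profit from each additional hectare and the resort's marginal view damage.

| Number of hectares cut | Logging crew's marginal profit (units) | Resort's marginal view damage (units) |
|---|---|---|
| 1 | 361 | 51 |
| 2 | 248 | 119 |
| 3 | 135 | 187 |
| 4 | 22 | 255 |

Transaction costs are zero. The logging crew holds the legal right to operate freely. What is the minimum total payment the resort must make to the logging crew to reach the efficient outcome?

157

Left alone the logging crew would choose level 4 (marginal profit stays positive).
Efficient level: k* = 2 (marginal profit ≥ marginal view damage through 2).
The resort must at least cover the logging crew's forgone profit from cutting 4→2: 135 + 22 = 157.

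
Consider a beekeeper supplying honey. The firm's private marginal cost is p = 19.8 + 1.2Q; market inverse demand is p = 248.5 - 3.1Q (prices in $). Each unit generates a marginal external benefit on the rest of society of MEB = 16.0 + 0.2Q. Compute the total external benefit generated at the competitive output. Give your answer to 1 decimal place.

Market equilibrium (private): 19.8 + 1.2Q = 248.5 - 3.1Q → Q_m = 53.1860.
Total external benefit = ∫₀^{Q_m} (16.0 + 0.2Q) dQ = 16.0×53.1860 + ½×0.2×53.1860² = 1133.8511.

$1133.9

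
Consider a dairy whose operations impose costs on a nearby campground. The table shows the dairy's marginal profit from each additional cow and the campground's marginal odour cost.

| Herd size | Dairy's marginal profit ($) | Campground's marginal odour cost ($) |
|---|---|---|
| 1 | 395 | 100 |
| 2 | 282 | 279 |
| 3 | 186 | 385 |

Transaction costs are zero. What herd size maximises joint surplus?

2

Bargaining reaches the level where marginal profit last exceeds marginal odour cost.
That holds through level 2 (282 ≥ 279) but not at 3 (186 < 385).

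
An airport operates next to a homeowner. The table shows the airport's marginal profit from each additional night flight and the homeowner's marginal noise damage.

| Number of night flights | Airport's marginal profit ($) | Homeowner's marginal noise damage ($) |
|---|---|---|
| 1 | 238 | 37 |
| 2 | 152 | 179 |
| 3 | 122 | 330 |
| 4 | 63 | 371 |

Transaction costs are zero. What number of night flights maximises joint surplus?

Bargaining reaches the level where marginal profit last exceeds marginal noise damage.
That holds through level 1 (238 ≥ 37) but not at 2 (152 < 179).

1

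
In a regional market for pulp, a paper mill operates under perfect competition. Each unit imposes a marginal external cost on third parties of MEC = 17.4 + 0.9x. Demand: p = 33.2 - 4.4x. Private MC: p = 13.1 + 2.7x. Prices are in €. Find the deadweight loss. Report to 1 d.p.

DWL = €24.9

Market equilibrium (private): 13.1 + 2.7x = 33.2 - 4.4x → x_m = 2.8310.
Social marginal cost = private MC + MEC = 30.5 + 3.6x.
Set SMC = demand: 30.5 + 3.6x = 33.2 - 4.4x → x* = 0.3375.
Between x* and x_m the wedge SMC − demand runs linearly from 0 to MEC(x_m), so the loss is a triangle.
DWL = ½ × 2.4935 × 19.9479 = 24.8700.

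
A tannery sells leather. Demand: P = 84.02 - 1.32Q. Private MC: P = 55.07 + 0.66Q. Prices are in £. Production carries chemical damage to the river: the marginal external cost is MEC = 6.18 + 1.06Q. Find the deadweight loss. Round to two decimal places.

DWL = £77.30

Market equilibrium (private): 55.07 + 0.66Q = 84.02 - 1.32Q → Q_m = 14.6212.
Social marginal cost = private MC + MEC = 61.25 + 1.72Q.
Set SMC = demand: 61.25 + 1.72Q = 84.02 - 1.32Q → Q* = 7.4901.
Between Q* and Q_m the wedge SMC − demand runs linearly from 0 to MEC(Q_m), so the loss is a triangle.
DWL = ½ × 7.1311 × 21.6785 = 77.2958.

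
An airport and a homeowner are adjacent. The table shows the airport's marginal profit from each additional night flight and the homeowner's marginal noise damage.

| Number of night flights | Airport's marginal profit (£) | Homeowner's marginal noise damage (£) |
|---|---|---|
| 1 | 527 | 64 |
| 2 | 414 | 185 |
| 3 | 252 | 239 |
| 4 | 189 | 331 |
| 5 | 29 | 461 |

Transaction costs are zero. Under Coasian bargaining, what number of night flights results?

Bargaining reaches the level where marginal profit last exceeds marginal noise damage.
That holds through level 3 (252 ≥ 239) but not at 4 (189 < 331).

3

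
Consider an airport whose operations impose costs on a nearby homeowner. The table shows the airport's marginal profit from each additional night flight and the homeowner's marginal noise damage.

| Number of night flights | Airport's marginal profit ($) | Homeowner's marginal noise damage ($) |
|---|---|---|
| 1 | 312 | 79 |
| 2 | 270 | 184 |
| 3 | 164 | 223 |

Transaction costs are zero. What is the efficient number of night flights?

Bargaining reaches the level where marginal profit last exceeds marginal noise damage.
That holds through level 2 (270 ≥ 184) but not at 3 (164 < 223).

2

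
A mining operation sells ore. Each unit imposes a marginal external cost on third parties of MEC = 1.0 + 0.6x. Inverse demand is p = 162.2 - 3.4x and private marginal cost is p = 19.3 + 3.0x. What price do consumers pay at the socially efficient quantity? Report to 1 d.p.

P = 93.3

Social marginal cost = private MC + MEC = 20.3 + 3.6x.
Set SMC = demand: 20.3 + 3.6x = 162.2 - 3.4x → x* = 20.2714.
Consumer price on the demand curve at x*: 162.2 − 3.4×20.2714 = 93.2772.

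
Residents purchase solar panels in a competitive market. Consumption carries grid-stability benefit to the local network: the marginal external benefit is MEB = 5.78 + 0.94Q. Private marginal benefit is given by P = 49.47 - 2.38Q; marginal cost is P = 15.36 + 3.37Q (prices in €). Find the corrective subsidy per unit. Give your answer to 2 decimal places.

Social marginal benefit = demand + MEB = 55.25 - 1.44Q.
Set SMB = MC: 55.25 - 1.44Q = 15.36 + 3.37Q → Q* = 8.2931.
The Pigouvian subsidy equals MEB at Q*: 5.78 + 0.94×8.2931 = 13.5755.

subsidy = €13.58 per unit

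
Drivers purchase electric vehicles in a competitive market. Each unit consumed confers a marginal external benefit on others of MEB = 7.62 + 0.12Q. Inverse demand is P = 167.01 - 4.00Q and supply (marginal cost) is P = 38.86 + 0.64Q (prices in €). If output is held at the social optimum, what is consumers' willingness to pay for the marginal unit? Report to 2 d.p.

P = €46.86

Social marginal benefit = demand + MEB = 174.63 - 3.88Q.
Set SMB = MC: 174.63 - 3.88Q = 38.86 + 0.64Q → Q* = 30.0376.
Consumer price on the demand curve at Q*: 167.01 − 4.00×30.0376 = 46.8596.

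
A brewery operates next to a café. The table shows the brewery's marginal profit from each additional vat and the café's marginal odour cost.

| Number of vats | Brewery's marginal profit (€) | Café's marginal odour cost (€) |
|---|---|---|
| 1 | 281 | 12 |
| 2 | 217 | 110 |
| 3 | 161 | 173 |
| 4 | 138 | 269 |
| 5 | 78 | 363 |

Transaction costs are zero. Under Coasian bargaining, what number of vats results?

Bargaining reaches the level where marginal profit last exceeds marginal odour cost.
That holds through level 2 (217 ≥ 110) but not at 3 (161 < 173).

2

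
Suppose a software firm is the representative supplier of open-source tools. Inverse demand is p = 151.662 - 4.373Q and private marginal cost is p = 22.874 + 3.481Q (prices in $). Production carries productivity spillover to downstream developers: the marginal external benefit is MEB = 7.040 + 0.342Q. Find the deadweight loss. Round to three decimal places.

Market equilibrium (private): 22.874 + 3.481Q = 151.662 - 4.373Q → Q_m = 16.3978.
Social marginal cost = private MC − MEB = 15.834 + 3.139Q.
Set SMC = demand: 15.834 + 3.139Q = 151.662 - 4.373Q → Q* = 18.0815.
The loss is the area between SMC and demand from Q* to Q_m; with linear curves that's a triangle of height MEB(Q_m).
DWL = ½ × 1.6837 × 12.6480 = 10.6477.

DWL = $10.648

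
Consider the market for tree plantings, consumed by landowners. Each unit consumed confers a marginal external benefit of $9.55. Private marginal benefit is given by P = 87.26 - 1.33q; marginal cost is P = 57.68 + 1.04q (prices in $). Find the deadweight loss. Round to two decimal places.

DWL = $19.24

Market equilibrium (private): 57.68 + 1.04q = 87.26 - 1.33q → q_m = 12.4810.
Social marginal benefit = demand + MEB = 96.81 - 1.33q.
Set SMB = MC: 96.81 - 1.33q = 57.68 + 1.04q → q* = 16.5105.
Height of the DWL triangle at q_m is SMB(q_m) − MC(q_m) = MEB(q_m) = 9.5500.
DWL = ½ × 4.0295 × 9.5500 = 19.2409.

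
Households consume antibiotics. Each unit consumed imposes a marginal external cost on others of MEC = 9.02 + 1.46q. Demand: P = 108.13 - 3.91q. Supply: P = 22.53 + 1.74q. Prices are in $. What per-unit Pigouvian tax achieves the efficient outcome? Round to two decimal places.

Social marginal benefit = demand − MEC = 99.11 - 5.37q.
Set SMB = MC: 99.11 - 5.37q = 22.53 + 1.74q → q* = 10.7707.
The Pigouvian tax equals MEC at q*: 9.02 + 1.46×10.7707 = 24.7452.

tax = $24.75 per unit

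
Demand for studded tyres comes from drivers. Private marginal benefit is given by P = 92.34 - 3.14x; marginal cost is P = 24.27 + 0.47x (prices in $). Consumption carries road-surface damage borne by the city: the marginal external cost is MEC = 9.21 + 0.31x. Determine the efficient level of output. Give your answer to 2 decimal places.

x* = 15.02

Social marginal benefit = demand − MEC = 83.13 - 3.45x.
Set SMB = MC: 83.13 - 3.45x = 24.27 + 0.47x → x* = 15.0153.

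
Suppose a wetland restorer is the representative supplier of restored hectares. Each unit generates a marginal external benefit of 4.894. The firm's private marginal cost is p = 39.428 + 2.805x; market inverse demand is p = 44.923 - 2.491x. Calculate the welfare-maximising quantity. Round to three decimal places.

x* = 1.962

Social marginal cost = private MC − MEB = 34.534 + 2.805x.
Set SMC = demand: 34.534 + 2.805x = 44.923 - 2.491x → x* = 1.9617.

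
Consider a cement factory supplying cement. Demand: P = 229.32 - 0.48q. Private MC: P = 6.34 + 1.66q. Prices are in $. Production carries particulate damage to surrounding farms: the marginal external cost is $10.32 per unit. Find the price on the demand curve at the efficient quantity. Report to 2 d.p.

Social marginal cost = private MC + MEC = 16.66 + 1.66q.
Set SMC = demand: 16.66 + 1.66q = 229.32 - 0.48q → q* = 99.3738.
Consumer price on the demand curve at q*: 229.32 − 0.48×99.3738 = 181.6206.

P = $181.62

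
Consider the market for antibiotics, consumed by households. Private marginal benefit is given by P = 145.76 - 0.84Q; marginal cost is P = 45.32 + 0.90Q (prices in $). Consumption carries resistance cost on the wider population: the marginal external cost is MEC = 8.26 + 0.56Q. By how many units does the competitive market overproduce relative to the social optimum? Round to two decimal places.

17.65 units

Market equilibrium (private): 45.32 + 0.90Q = 145.76 - 0.84Q → Q_m = 57.7241.
Social marginal benefit = demand − MEC = 137.50 - 1.40Q.
Set SMB = MC: 137.50 - 1.40Q = 45.32 + 0.90Q → Q* = 40.0783.
Gap = |57.7241 − 40.0783| = 17.6458.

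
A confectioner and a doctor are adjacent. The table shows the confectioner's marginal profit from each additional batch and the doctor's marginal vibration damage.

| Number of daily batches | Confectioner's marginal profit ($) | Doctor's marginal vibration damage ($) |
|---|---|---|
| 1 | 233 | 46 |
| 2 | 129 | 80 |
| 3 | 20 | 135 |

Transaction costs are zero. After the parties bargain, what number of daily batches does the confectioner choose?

Bargaining reaches the level where marginal profit last exceeds marginal vibration damage.
That holds through level 2 (129 ≥ 80) but not at 3 (20 < 135).

2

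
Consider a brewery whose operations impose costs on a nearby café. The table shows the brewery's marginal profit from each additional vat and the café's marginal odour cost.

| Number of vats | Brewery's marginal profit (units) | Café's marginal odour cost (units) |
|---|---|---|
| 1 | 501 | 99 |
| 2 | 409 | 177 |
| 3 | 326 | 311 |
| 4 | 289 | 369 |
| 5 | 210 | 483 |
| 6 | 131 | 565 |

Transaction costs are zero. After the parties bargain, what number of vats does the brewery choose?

Bargaining reaches the level where marginal profit last exceeds marginal odour cost.
That holds through level 3 (326 ≥ 311) but not at 4 (289 < 369).

3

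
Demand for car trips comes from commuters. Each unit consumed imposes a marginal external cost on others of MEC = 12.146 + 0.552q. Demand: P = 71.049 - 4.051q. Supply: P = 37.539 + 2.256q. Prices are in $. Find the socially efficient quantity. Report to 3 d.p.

q* = 3.115

Social marginal benefit = demand − MEC = 58.903 - 4.603q.
Set SMB = MC: 58.903 - 4.603q = 37.539 + 2.256q → q* = 3.1147.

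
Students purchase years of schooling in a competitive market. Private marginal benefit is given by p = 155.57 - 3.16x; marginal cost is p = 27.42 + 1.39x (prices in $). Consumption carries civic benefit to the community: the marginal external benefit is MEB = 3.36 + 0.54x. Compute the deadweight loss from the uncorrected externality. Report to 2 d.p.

DWL = $42.99

Market equilibrium (private): 27.42 + 1.39x = 155.57 - 3.16x → x_m = 28.1648.
Social marginal benefit = demand + MEB = 158.93 - 2.62x.
Set SMB = MC: 158.93 - 2.62x = 27.42 + 1.39x → x* = 32.7955.
The welfare-loss triangle has base |x_m − x*| and height MEB(x_m) (the vertical gap between SMB and MC is zero at x* and MEB at x_m).
DWL = ½ × 4.6307 × 18.5690 = 42.9937.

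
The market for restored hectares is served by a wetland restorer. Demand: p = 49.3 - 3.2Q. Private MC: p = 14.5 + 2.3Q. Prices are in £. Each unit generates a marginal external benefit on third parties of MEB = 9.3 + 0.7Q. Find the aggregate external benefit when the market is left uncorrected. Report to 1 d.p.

£72.9

Market equilibrium (private): 14.5 + 2.3Q = 49.3 - 3.2Q → Q_m = 6.3273.
Total external benefit = ∫₀^{Q_m} (9.3 + 0.7Q) dQ = 9.3×6.3273 + ½×0.7×6.3273² = 72.8560.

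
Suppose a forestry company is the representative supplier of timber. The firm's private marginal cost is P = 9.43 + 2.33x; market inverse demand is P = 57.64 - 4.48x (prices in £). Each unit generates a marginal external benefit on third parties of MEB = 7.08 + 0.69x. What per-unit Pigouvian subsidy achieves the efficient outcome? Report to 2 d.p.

subsidy = £13.31 per unit

Social marginal cost = private MC − MEB = 2.35 + 1.64x.
Set SMC = demand: 2.35 + 1.64x = 57.64 - 4.48x → x* = 9.0343.
The Pigouvian subsidy equals MEB at x*: 7.08 + 0.69×9.0343 = 13.3137.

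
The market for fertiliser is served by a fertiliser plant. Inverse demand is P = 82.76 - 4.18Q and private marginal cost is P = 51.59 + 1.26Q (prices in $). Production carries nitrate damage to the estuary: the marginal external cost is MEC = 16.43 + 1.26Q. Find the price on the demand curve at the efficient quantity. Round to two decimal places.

P = $73.56

Social marginal cost = private MC + MEC = 68.02 + 2.52Q.
Set SMC = demand: 68.02 + 2.52Q = 82.76 - 4.18Q → Q* = 2.2000.
Consumer price on the demand curve at Q*: 82.76 − 4.18×2.2000 = 73.5640.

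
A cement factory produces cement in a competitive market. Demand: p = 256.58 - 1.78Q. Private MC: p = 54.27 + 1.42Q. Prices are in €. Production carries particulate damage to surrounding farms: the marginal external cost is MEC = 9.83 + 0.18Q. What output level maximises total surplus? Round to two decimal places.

Social marginal cost = private MC + MEC = 64.10 + 1.60Q.
Set SMC = demand: 64.10 + 1.60Q = 256.58 - 1.78Q → Q* = 56.9467.

Q* = 56.95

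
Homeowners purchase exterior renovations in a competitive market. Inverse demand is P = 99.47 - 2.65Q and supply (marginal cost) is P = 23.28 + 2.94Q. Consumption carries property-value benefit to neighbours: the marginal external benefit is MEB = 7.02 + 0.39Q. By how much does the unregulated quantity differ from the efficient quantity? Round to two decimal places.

Market equilibrium (private): 23.28 + 2.94Q = 99.47 - 2.65Q → Q_m = 13.6297.
Social marginal benefit = demand + MEB = 106.49 - 2.26Q.
Set SMB = MC: 106.49 - 2.26Q = 23.28 + 2.94Q → Q* = 16.0019.
Gap = |13.6297 − 16.0019| = 2.3722.

2.37 units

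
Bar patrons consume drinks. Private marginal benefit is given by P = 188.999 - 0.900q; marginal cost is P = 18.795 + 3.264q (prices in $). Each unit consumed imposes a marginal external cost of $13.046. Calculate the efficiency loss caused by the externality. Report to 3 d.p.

DWL = $20.437

Market equilibrium (private): 18.795 + 3.264q = 188.999 - 0.900q → q_m = 40.8751.
Social marginal benefit = demand − MEC = 175.953 - 0.900q.
Set SMB = MC: 175.953 - 0.900q = 18.795 + 3.264q → q* = 37.7421.
Between q* and q_m the wedge MC − SMB runs linearly from 0 to MEC(q_m), so the loss is a triangle.
DWL = ½ × 3.1330 × 13.0460 = 20.4366.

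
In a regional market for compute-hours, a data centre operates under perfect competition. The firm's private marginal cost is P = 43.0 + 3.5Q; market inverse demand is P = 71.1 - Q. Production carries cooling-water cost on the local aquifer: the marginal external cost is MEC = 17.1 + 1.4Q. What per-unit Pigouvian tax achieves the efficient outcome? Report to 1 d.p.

Social marginal cost = private MC + MEC = 60.1 + 4.9Q.
Set SMC = demand: 60.1 + 4.9Q = 71.1 - Q → Q* = 1.8644.
The Pigouvian tax equals MEC at Q*: 17.1 + 1.4×1.8644 = 19.7102.

tax = 19.7 per unit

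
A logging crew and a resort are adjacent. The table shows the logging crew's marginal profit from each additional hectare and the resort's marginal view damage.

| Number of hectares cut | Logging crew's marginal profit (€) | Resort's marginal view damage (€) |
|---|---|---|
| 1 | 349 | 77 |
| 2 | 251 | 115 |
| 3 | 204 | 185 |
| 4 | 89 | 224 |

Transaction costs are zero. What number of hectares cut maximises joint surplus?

Bargaining reaches the level where marginal profit last exceeds marginal view damage.
That holds through level 3 (204 ≥ 185) but not at 4 (89 < 224).

3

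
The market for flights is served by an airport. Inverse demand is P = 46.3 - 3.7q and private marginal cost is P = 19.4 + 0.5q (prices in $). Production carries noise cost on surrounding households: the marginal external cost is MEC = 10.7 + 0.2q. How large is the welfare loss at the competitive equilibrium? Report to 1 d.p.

Market equilibrium (private): 19.4 + 0.5q = 46.3 - 3.7q → q_m = 6.4048.
Social marginal cost = private MC + MEC = 30.1 + 0.7q.
Set SMC = demand: 30.1 + 0.7q = 46.3 - 3.7q → q* = 3.6818.
The welfare-loss triangle has base |q_m − q*| and height MEC(q_m) (the vertical gap between SMC and demand is zero at q* and MEC at q_m).
DWL = ½ × 2.7230 × 11.9810 = 16.3121.

DWL = $16.3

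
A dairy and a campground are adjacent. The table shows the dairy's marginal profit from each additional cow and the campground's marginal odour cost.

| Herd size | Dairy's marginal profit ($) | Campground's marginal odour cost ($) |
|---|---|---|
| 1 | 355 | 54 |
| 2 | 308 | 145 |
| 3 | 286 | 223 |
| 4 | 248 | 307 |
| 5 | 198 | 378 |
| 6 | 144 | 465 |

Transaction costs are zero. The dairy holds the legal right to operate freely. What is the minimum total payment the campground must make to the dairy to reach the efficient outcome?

Left alone the dairy would choose level 6 (marginal profit stays positive).
Efficient level: k* = 3 (marginal profit ≥ marginal odour cost through 3).
The campground must at least cover the dairy's forgone profit from cutting 6→3: 248 + 198 + 144 = 590.

$590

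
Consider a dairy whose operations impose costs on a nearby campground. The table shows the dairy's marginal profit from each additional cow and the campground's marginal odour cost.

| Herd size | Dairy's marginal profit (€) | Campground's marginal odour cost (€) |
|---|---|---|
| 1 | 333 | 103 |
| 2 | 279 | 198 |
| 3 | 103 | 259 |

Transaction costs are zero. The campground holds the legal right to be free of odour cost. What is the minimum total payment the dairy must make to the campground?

€301

Efficient level: marginal profit ≥ marginal odour cost through level 2, so k* = 2.
With the campground holding the right, the dairy must at least compensate total damage at k*: 103 + 198 = 301.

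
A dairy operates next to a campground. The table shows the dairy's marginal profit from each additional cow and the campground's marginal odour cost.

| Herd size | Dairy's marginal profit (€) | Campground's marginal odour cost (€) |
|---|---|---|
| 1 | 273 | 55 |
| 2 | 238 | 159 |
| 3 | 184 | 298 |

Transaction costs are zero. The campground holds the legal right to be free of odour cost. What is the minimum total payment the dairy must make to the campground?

€214

Efficient level: marginal profit ≥ marginal odour cost through level 2, so k* = 2.
With the campground holding the right, the dairy must at least compensate total damage at k*: 55 + 159 = 214.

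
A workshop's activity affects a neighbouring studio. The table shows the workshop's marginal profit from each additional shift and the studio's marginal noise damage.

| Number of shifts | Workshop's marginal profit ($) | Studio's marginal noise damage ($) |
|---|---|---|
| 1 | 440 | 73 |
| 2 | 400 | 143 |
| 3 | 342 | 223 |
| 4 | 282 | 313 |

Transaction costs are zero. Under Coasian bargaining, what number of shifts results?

Bargaining reaches the level where marginal profit last exceeds marginal noise damage.
That holds through level 3 (342 ≥ 223) but not at 4 (282 < 313).

3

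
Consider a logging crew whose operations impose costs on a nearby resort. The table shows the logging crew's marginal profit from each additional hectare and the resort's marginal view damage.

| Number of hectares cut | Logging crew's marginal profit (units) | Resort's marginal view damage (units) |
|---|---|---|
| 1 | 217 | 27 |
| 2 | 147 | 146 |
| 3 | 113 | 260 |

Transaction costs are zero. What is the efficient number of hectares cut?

Bargaining reaches the level where marginal profit last exceeds marginal view damage.
That holds through level 2 (147 ≥ 146) but not at 3 (113 < 260).

2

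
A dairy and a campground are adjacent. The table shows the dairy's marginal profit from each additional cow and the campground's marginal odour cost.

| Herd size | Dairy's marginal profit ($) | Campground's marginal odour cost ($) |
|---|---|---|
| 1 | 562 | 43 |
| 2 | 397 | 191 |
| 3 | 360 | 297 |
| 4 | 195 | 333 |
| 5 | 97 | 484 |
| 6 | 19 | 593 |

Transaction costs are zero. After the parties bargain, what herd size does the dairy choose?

Bargaining reaches the level where marginal profit last exceeds marginal odour cost.
That holds through level 3 (360 ≥ 297) but not at 4 (195 < 333).

3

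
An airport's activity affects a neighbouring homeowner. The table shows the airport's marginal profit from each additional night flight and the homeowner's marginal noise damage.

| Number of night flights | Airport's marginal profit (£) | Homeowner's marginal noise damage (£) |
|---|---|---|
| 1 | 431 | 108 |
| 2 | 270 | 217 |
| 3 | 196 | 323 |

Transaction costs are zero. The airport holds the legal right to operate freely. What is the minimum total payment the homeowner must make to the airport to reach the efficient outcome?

Left alone the airport would choose level 3 (marginal profit stays positive).
Efficient level: k* = 2 (marginal profit ≥ marginal noise damage through 2).
The homeowner must at least cover the airport's forgone profit from cutting 3→2: 196 = 196.

£196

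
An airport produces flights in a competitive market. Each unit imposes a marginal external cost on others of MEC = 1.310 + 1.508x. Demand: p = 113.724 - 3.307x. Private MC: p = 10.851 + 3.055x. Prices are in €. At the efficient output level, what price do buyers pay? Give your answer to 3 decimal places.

P = €71.047

Social marginal cost = private MC + MEC = 12.161 + 4.563x.
Set SMC = demand: 12.161 + 4.563x = 113.724 - 3.307x → x* = 12.9051.
Consumer price on the demand curve at x*: 113.724 − 3.307×12.9051 = 71.0468.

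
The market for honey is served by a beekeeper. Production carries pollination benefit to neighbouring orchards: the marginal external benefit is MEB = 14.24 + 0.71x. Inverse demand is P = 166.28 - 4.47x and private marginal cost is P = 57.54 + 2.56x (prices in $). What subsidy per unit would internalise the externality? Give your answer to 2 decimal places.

Social marginal cost = private MC − MEB = 43.30 + 1.85x.
Set SMC = demand: 43.30 + 1.85x = 166.28 - 4.47x → x* = 19.4589.
The Pigouvian subsidy equals MEB at x*: 14.24 + 0.71×19.4589 = 28.0558.

subsidy = $28.06 per unit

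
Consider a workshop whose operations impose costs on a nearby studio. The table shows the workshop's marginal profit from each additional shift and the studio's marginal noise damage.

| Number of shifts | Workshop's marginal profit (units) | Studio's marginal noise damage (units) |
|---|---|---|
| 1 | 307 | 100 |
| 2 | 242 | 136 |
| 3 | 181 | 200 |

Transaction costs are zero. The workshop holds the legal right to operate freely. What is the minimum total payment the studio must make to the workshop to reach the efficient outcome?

181

Left alone the workshop would choose level 3 (marginal profit stays positive).
Efficient level: k* = 2 (marginal profit ≥ marginal noise damage through 2).
The studio must at least cover the workshop's forgone profit from cutting 3→2: 181 = 181.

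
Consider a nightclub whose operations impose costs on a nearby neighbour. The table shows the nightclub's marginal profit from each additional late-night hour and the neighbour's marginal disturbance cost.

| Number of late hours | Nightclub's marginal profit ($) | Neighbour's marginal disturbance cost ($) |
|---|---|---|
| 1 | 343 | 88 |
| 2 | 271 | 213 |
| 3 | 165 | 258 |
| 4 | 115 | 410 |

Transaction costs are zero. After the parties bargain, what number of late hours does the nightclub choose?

Bargaining reaches the level where marginal profit last exceeds marginal disturbance cost.
That holds through level 2 (271 ≥ 213) but not at 3 (165 < 258).

2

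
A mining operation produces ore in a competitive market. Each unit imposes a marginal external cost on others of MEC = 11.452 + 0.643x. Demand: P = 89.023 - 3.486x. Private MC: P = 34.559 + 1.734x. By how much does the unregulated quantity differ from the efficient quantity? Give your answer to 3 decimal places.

3.098 units

Market equilibrium (private): 34.559 + 1.734x = 89.023 - 3.486x → x_m = 10.4337.
Social marginal cost = private MC + MEC = 46.011 + 2.377x.
Set SMC = demand: 46.011 + 2.377x = 89.023 - 3.486x → x* = 7.3362.
Gap = |10.4337 − 7.3362| = 3.0975.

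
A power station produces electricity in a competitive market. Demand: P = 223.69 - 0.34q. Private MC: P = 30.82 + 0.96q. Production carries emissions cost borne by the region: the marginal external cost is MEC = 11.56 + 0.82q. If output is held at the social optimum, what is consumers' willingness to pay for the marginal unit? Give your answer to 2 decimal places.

Social marginal cost = private MC + MEC = 42.38 + 1.78q.
Set SMC = demand: 42.38 + 1.78q = 223.69 - 0.34q → q* = 85.5236.
Consumer price on the demand curve at q*: 223.69 − 0.34×85.5236 = 194.6120.

P = 194.61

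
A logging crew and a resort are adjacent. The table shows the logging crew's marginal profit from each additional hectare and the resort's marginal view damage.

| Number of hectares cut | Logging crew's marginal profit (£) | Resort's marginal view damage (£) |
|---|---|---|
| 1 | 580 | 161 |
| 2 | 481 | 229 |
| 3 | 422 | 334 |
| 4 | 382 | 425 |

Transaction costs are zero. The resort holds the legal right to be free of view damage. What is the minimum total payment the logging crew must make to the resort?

£724

Efficient level: marginal profit ≥ marginal view damage through level 3, so k* = 3.
With the resort holding the right, the logging crew must at least compensate total damage at k*: 161 + 229 + 334 = 724.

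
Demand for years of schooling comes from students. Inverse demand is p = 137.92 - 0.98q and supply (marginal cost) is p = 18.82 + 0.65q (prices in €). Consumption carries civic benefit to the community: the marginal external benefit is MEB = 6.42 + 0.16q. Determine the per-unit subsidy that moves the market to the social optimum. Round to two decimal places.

Social marginal benefit = demand + MEB = 144.34 - 0.82q.
Set SMB = MC: 144.34 - 0.82q = 18.82 + 0.65q → q* = 85.3878.
The Pigouvian subsidy equals MEB at q*: 6.42 + 0.16×85.3878 = 20.0820.

subsidy = €20.08 per unit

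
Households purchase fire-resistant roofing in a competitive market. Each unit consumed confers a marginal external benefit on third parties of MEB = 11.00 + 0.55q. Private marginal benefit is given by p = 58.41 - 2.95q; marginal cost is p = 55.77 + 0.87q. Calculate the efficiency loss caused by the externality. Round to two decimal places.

Market equilibrium (private): 55.77 + 0.87q = 58.41 - 2.95q → q_m = 0.6911.
Social marginal benefit = demand + MEB = 69.41 - 2.40q.
Set SMB = MC: 69.41 - 2.40q = 55.77 + 0.87q → q* = 4.1713.
The welfare-loss triangle has base |q_m − q*| and height MEB(q_m) (the vertical gap between SMB and MC is zero at q* and MEB at q_m).
DWL = ½ × 3.4802 × 11.3801 = 19.8025.

DWL = 19.80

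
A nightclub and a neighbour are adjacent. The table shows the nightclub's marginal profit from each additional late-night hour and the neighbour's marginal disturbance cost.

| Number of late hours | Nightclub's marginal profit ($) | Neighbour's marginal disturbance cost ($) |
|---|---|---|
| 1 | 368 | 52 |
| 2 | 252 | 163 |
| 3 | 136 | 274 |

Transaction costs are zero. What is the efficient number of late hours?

2

Bargaining reaches the level where marginal profit last exceeds marginal disturbance cost.
That holds through level 2 (252 ≥ 163) but not at 3 (136 < 274).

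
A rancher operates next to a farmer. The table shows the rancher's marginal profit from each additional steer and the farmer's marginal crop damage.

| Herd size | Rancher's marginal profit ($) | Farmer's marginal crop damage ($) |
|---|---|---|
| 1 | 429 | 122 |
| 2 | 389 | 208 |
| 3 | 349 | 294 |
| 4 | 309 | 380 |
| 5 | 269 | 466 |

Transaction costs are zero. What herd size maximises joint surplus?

Bargaining reaches the level where marginal profit last exceeds marginal crop damage.
That holds through level 3 (349 ≥ 294) but not at 4 (309 < 380).

3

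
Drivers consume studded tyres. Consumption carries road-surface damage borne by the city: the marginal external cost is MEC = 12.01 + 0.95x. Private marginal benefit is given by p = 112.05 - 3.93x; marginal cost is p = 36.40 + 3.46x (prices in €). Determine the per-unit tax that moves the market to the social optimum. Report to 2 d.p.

Social marginal benefit = demand − MEC = 100.04 - 4.88x.
Set SMB = MC: 100.04 - 4.88x = 36.40 + 3.46x → x* = 7.6307.
The Pigouvian tax equals MEC at x*: 12.01 + 0.95×7.6307 = 19.2592.

tax = €19.26 per unit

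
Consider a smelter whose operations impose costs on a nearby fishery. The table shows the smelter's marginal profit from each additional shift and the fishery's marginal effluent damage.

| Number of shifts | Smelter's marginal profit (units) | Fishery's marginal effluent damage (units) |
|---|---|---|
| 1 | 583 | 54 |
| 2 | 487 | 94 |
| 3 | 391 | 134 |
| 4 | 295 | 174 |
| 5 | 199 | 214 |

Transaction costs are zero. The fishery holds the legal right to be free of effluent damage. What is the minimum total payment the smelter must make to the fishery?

Efficient level: marginal profit ≥ marginal effluent damage through level 4, so k* = 4.
With the fishery holding the right, the smelter must at least compensate total damage at k*: 54 + 94 + 134 + 174 = 456.

456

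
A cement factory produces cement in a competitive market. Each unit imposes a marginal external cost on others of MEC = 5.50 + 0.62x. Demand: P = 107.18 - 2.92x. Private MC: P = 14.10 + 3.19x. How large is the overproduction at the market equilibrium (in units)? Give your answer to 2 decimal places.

Market equilibrium (private): 14.10 + 3.19x = 107.18 - 2.92x → x_m = 15.2340.
Social marginal cost = private MC + MEC = 19.60 + 3.81x.
Set SMC = demand: 19.60 + 3.81x = 107.18 - 2.92x → x* = 13.0134.
Gap = |15.2340 − 13.0134| = 2.2206.

2.22 units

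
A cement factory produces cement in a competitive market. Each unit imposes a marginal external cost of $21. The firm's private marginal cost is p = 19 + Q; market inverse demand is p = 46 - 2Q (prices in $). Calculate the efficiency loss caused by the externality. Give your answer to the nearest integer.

DWL = $74

Market equilibrium (private): 19 + Q = 46 - 2Q → Q_m = 9.0000.
Social marginal cost = private MC + MEC = 40 + Q.
Set SMC = demand: 40 + Q = 46 - 2Q → Q* = 2.0000.
The welfare-loss triangle has base |Q_m − Q*| and height MEC(Q_m) (the vertical gap between SMC and demand is zero at Q* and MEC at Q_m).
DWL = ½ × 7.0000 × 21.0000 = 73.5000.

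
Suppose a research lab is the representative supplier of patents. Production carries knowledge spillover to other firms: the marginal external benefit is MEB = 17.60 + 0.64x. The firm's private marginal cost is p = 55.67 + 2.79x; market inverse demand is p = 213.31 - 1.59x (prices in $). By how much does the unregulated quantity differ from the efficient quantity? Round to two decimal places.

10.86 units

Market equilibrium (private): 55.67 + 2.79x = 213.31 - 1.59x → x_m = 35.9909.
Social marginal cost = private MC − MEB = 38.07 + 2.15x.
Set SMC = demand: 38.07 + 2.15x = 213.31 - 1.59x → x* = 46.8556.
Gap = |35.9909 − 46.8556| = 10.8647.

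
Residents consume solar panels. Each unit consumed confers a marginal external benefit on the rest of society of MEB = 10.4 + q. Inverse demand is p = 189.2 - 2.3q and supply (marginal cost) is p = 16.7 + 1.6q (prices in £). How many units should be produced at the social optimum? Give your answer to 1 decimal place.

Social marginal benefit = demand + MEB = 199.6 - 1.3q.
Set SMB = MC: 199.6 - 1.3q = 16.7 + 1.6q → q* = 63.0690.

q* = 63.1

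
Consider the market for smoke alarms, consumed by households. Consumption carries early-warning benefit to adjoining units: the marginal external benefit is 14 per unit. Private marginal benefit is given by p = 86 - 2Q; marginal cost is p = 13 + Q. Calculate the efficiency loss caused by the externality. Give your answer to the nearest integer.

Market equilibrium (private): 13 + Q = 86 - 2Q → Q_m = 24.3333.
Social marginal benefit = demand + MEB = 100 - 2Q.
Set SMB = MC: 100 - 2Q = 13 + Q → Q* = 29.0000.
The welfare-loss triangle has base |Q_m − Q*| and height MEB(Q_m) (the vertical gap between SMB and MC is zero at Q* and MEB at Q_m).
DWL = ½ × 4.6667 × 14.0000 = 32.6669.

DWL = 33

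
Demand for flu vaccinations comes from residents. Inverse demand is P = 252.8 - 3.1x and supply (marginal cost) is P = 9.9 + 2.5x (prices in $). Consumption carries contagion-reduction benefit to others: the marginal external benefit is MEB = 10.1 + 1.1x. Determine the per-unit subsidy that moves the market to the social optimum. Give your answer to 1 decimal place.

Social marginal benefit = demand + MEB = 262.9 - 2.0x.
Set SMB = MC: 262.9 - 2.0x = 9.9 + 2.5x → x* = 56.2222.
The Pigouvian subsidy equals MEB at x*: 10.1 + 1.1×56.2222 = 71.9444.

subsidy = $71.9 per unit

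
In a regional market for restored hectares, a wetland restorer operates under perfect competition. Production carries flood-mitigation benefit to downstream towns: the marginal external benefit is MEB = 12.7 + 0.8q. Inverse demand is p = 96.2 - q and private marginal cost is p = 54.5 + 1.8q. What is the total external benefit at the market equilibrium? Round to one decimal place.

277.9

Market equilibrium (private): 54.5 + 1.8q = 96.2 - q → q_m = 14.8929.
Total external benefit = ∫₀^{q_m} (12.7 + 0.8q) dq = 12.7×14.8929 + ½×0.8×14.8929² = 277.8592.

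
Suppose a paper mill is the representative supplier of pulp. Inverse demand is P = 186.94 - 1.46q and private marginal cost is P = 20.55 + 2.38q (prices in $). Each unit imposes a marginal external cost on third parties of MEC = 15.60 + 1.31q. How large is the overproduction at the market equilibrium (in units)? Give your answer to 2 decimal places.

Market equilibrium (private): 20.55 + 2.38q = 186.94 - 1.46q → q_m = 43.3307.
Social marginal cost = private MC + MEC = 36.15 + 3.69q.
Set SMC = demand: 36.15 + 3.69q = 186.94 - 1.46q → q* = 29.2796.
Gap = |43.3307 − 29.2796| = 14.0511.

14.05 units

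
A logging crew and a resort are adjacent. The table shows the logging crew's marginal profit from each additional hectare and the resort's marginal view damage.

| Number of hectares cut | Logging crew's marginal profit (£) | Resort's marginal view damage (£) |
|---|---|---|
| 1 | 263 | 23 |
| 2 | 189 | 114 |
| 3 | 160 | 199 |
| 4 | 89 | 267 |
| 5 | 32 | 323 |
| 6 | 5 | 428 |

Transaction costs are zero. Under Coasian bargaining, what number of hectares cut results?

Bargaining reaches the level where marginal profit last exceeds marginal view damage.
That holds through level 2 (189 ≥ 114) but not at 3 (160 < 199).

2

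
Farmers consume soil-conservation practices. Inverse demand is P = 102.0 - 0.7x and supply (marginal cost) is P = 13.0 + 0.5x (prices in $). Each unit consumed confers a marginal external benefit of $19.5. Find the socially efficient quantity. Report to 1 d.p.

x* = 90.4

Social marginal benefit = demand + MEB = 121.5 - 0.7x.
Set SMB = MC: 121.5 - 0.7x = 13.0 + 0.5x → x* = 90.4167.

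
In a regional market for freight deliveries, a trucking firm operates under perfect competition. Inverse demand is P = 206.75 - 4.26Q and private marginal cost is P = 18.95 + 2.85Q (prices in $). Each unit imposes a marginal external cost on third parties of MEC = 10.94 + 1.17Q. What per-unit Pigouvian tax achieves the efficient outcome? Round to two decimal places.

tax = $35.93 per unit

Social marginal cost = private MC + MEC = 29.89 + 4.02Q.
Set SMC = demand: 29.89 + 4.02Q = 206.75 - 4.26Q → Q* = 21.3599.
The Pigouvian tax equals MEC at Q*: 10.94 + 1.17×21.3599 = 35.9311.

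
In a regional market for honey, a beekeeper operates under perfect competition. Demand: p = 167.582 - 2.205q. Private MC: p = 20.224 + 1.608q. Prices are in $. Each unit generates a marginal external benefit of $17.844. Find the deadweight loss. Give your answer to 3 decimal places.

DWL = $41.753

Market equilibrium (private): 20.224 + 1.608q = 167.582 - 2.205q → q_m = 38.6462.
Social marginal cost = private MC − MEB = 2.380 + 1.608q.
Set SMC = demand: 2.380 + 1.608q = 167.582 - 2.205q → q* = 43.3260.
The welfare-loss triangle has base |q_m − q*| and height MEB(q_m) (the vertical gap between SMC and demand is zero at q* and MEB at q_m).
DWL = ½ × 4.6798 × 17.8440 = 41.7532.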